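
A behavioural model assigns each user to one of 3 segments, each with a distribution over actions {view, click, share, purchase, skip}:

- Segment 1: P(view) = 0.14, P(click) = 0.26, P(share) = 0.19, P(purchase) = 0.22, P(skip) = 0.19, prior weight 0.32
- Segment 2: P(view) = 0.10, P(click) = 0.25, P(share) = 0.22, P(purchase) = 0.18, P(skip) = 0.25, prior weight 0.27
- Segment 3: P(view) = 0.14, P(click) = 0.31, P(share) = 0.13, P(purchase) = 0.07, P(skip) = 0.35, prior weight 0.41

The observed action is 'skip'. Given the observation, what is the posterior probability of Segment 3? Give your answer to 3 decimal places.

0.528

The responsibility of component k is P(Z=k) f_k(x) divided by Σ_j P(Z=j) f_j(x).
Categorical probabilities:
  f_1 = P(skip | comp) = 0.19
  f_2 = P(skip | comp) = 0.25
  f_3 = P(skip | comp) = 0.35
Multiply by the mixture weights:
  P(Z=1)·f_1 = 0.32 × 0.19 = 0.0608
  P(Z=2)·f_2 = 0.27 × 0.25 = 0.0675
  P(Z=3)·f_3 = 0.41 × 0.35 = 0.1435
Denominator: 0.0608 + 0.0675 + 0.1435 = 0.2718
P(Segment 3 | x) = 0.1435 / 0.2718 ≈ 0.528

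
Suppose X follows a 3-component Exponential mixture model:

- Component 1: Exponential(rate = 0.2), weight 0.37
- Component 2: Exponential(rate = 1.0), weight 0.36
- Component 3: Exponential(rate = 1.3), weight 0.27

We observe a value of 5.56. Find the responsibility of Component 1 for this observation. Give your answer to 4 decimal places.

Posterior ∝ prior × likelihood, so P(k | x) ∝ π_k f_k(x); normalise over all components.
Component likelihoods at x = 5.56:
  f_1 = 0.0657801
  f_2 = 0.00384878
  f_3 = 0.000943763
Weight by the priors:
  π_1·f_1 = 0.37 × 0.0657801 = 0.0243386
  π_2·f_2 = 0.36 × 0.00384878 = 0.00138556
  π_3·f_3 = 0.27 × 0.000943763 = 0.000254816
Denominator: 0.0243386 + 0.00138556 + 0.000254816 = 0.025979
Responsibility of Component 1: 0.0243386 / 0.025979 ≈ 0.9369

0.9369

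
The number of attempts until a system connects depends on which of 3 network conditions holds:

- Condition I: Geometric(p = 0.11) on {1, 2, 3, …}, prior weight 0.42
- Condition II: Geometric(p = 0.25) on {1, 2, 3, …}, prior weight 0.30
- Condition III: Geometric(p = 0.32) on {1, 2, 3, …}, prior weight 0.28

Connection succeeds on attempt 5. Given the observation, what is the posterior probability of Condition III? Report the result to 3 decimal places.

0.267

P(component k | x) = π_k·f_k(x) / marginal(x), where marginal(x) = Σ_j π_j·f_j(x).
Evaluate each component's likelihood at the observed value:
  L_I = 0.11·(1−0.11)^4 = 0.11·0.627422 = 0.0690165
  L_II = 0.25·(1−0.25)^4 = 0.25·0.316406 = 0.0791016
  L_III = 0.32·(1−0.32)^4 = 0.32·0.213814 = 0.0684204
Unnormalised posteriors:
  π_I·L_I = 0.42 × 0.0690165 = 0.0289869
  π_II·L_II = 0.30 × 0.0791016 = 0.0237305
  π_III·L_III = 0.28 × 0.0684204 = 0.0191577
Marginal: 0.0289869 + 0.0237305 + 0.0191577 = 0.0718751
So the posterior for Condition III is 0.0191577 / 0.0718751 ≈ 0.267.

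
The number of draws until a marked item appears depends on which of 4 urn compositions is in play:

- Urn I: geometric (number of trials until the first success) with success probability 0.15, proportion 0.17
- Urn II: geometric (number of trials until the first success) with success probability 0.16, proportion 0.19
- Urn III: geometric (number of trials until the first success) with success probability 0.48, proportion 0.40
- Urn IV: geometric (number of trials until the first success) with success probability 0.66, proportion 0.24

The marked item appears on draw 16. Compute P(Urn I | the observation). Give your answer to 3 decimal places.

0.499

Posterior ∝ prior × likelihood, so P(k | x) ∝ π_k f_k(x); normalise over all components.
Component likelihoods at x = 16:
  p_I = 0.0131031
  p_II = 0.0117033
  p_III = 2.6381e-05
  p_IV = 6.19053e-08
Prior × likelihood for each component:
  π_I·p_I = 0.17 × 0.0131031 = 0.00222753
  π_II·p_II = 0.19 × 0.0117033 = 0.00222363
  π_III·p_III = 0.40 × 2.6381e-05 = 1.05524e-05
  π_IV·p_IV = 0.24 × 6.19053e-08 = 1.48573e-08
Denominator: 0.00222753 + 0.00222363 + 1.05524e-05 + 1.48573e-08 = 0.00446173
P(Urn I | x) ≈ 0.499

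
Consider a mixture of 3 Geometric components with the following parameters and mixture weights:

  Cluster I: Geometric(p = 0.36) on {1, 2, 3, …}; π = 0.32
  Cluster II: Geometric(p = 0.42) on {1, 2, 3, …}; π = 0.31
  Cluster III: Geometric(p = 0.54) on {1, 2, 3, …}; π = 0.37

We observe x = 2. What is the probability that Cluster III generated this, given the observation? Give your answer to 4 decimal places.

P(component k | x) = π_k·f_k(x) / marginal(x), where marginal(x) = Σ_j π_j·f_j(x).
Component likelihoods at x = 2:
  p_I = 0.36·(1−0.36)^1 = 0.36·0.64 = 0.2304
  p_II = 0.42·(1−0.42)^1 = 0.42·0.58 = 0.2436
  p_III = 0.54·(1−0.54)^1 = 0.54·0.46 = 0.2484
Unnormalised posteriors:
  π_I·p_I = 0.32 × 0.2304 = 0.073728
  π_II·p_II = 0.31 × 0.2436 = 0.075516
  π_III·p_III = 0.37 × 0.2484 = 0.091908
Normaliser: 0.073728 + 0.075516 + 0.091908 = 0.241152
P(Cluster III | x) ≈ 0.3811

0.3811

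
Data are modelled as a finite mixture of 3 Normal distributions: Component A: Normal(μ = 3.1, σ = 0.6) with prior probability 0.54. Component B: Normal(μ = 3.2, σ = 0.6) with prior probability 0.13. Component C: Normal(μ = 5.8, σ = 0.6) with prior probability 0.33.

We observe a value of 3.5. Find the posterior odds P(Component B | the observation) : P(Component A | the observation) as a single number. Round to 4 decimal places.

Only the two components matter; the odds are (π_i f_i(x)) / (π_j f_j(x)).
Evaluate each component's likelihood at the observed value:
  L_A = 0.532413
  L_B = 0.586776
  L_C = 0.000428451
Posterior odds = (π_B·L_B) / (π_A·L_A) = (0.13·0.586776) / (0.54·0.532413) = 0.0762808 / 0.287503 ≈ 0.2653

0.2653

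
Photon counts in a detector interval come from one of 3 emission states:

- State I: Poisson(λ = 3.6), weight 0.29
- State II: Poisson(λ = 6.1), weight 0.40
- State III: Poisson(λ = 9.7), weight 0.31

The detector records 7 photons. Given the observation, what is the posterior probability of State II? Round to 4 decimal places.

The responsibility of component k is π_k f_k(x) divided by Σ_j π_j f_j(x).
Evaluate each component's likelihood at the observed value:
  p_I = 0.0424841
  p_II = 0.139856
  p_III = 0.0982461
Unnormalised posteriors:
  π_I·p_I = 0.29 × 0.0424841 = 0.0123204
  π_II·p_II = 0.40 × 0.139856 = 0.0559425
  π_III·p_III = 0.31 × 0.0982461 = 0.0304563
Marginal: 0.0123204 + 0.0559425 + 0.0304563 = 0.0987192
P(State II | the observation) = 0.0559425 / 0.0987192 ≈ 0.5667

0.5667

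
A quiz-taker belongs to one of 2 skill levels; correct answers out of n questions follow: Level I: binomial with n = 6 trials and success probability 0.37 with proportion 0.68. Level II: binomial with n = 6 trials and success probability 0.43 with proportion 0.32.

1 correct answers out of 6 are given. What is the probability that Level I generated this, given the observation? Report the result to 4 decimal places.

0.7510

Apply Bayes' rule: the posterior for each component is proportional to its prior times its likelihood at x.
Binomial probabilities:
  f_I = 0.220321
  f_II = 0.155237
Weight by the priors:
  P(Z=I)·f_I = 0.68 × 0.220321 = 0.149818
  P(Z=II)·f_II = 0.32 × 0.155237 = 0.0496757
Normaliser: 0.149818 + 0.0496757 = 0.199494
Responsibility of Level I: 0.149818 / 0.199494 ≈ 0.7510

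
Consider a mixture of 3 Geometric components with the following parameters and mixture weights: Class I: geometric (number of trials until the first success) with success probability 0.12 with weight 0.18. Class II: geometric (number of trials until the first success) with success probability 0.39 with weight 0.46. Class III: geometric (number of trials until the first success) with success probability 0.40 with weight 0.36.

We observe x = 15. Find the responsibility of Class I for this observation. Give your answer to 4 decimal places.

0.9256

Apply Bayes' rule: the posterior for each component is proportional to its prior times its likelihood at x.
Component likelihoods at x = 15:
  p_I = 0.0200419
  p_II = 0.000385196
  p_III = 0.000313457
Weight by the priors:
  w_I·p_I = 0.18 × 0.0200419 = 0.00360754
  w_II·p_II = 0.46 × 0.000385196 = 0.00017719
  w_III·p_III = 0.36 × 0.000313457 = 0.000112844
Sum: 0.00360754 + 0.00017719 + 0.000112844 = 0.00389757
P(Class I | x) ≈ 0.9256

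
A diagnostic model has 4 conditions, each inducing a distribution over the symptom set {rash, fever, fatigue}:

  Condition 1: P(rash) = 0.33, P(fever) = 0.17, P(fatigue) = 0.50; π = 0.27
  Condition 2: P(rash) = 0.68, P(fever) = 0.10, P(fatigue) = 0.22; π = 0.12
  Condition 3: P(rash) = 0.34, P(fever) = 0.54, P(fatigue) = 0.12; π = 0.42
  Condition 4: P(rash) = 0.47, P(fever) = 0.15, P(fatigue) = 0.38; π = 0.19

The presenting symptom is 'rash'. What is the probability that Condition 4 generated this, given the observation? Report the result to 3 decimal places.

Apply Bayes' rule: the posterior for each component is proportional to its prior times its likelihood at x.
Evaluate each component's likelihood at the observed value:
  L_1 = P(rash | comp) = 0.33
  L_2 = P(rash | comp) = 0.68
  L_3 = P(rash | comp) = 0.34
  L_4 = P(rash | comp) = 0.47
Weight by the priors:
  P(Z=1)·L_1 = 0.27 × 0.33 = 0.0891
  P(Z=2)·L_2 = 0.12 × 0.68 = 0.0816
  P(Z=3)·L_3 = 0.42 × 0.34 = 0.1428
  P(Z=4)·L_4 = 0.19 × 0.47 = 0.0893
Denominator: 0.0891 + 0.0816 + 0.1428 + 0.0893 = 0.4028
P(Condition 4 | 'rash') ≈ 0.222

0.222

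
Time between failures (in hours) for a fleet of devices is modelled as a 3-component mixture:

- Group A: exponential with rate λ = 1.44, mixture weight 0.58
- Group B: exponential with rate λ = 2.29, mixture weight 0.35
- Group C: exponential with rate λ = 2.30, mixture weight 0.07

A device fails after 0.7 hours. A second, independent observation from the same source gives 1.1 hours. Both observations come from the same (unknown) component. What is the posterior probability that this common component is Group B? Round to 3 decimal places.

0.237

Posterior ∝ prior × likelihood, so P(k | x) ∝ π_k f_k(x); normalise over all components.
Since both observations come from the same component, the likelihood for component k is f_k(x₁)·f_k(x₂).
  f_A = [1.44·e^(−1.44·0.7) = 1.44·e^(−1.0080) = 0.525525] × [0.29542] = 0.155251
  f_B = [2.29·e^(−2.29·0.7) = 2.29·e^(−1.6030) = 0.460958] × [0.184437] = 0.0850177
  f_C = [2.30·e^(−2.30·0.7) = 2.30·e^(−1.6100) = 0.459742] × [0.183216] = 0.0842319
Weight by the priors:
  π_A·f_A = 0.58 × 0.155251 = 0.0900454
  π_B·f_B = 0.35 × 0.0850177 = 0.0297562
  π_C·f_C = 0.07 × 0.0842319 = 0.00589623
Normaliser: 0.0900454 + 0.0297562 + 0.00589623 = 0.125698
Responsibility of Group B: 0.0297562 / 0.125698 ≈ 0.237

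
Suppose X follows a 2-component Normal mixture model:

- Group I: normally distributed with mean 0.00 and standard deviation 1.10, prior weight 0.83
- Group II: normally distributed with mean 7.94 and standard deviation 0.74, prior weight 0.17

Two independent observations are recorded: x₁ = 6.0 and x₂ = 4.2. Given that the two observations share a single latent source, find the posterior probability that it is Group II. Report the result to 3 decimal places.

P(component k | x) = π_k·f_k(x) / marginal(x), where marginal(x) = Σ_j π_j·f_j(x).
Since both observations come from the same component, the likelihood for component k is f_k(x₁)·f_k(x₂).
  f_I = [1.25585e-07] × [0.000247647] = 3.11008e-11
  f_II = [0.0173479] × [1.53104e-06] = 2.65603e-08
Multiply by the mixture weights:
  π_I·f_I = 0.83 × 3.11008e-11 = 2.58137e-11
  π_II·f_II = 0.17 × 2.65603e-08 = 4.51525e-09
Sum: 2.58137e-11 + 4.51525e-09 = 4.54107e-09
Responsibility of Group II: 4.51525e-09 / 4.54107e-09 ≈ 0.994

0.994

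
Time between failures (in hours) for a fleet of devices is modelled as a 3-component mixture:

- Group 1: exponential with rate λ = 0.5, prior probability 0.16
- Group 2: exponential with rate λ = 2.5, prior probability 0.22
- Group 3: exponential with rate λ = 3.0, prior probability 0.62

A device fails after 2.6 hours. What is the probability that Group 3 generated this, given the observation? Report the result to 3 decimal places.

0.033

P(component k | x) = w_k·f_k(x) / marginal(x), where marginal(x) = Σ_j w_j·f_j(x).
Component likelihoods at x = 2.6 hours:
  L_1 = 0.5·e^(−0.5·2.6) = 0.5·e^(−1.3000) = 0.136266
  L_2 = 2.5·e^(−2.5·2.6) = 2.5·e^(−6.5000) = 0.0037586
  L_3 = 3.0·e^(−3.0·2.6) = 3.0·e^(−7.8000) = 0.0012292
Unnormalised posteriors:
  w_1·L_1 = 0.16 × 0.136266 = 0.0218025
  w_2·L_2 = 0.22 × 0.0037586 = 0.000826892
  w_3·L_3 = 0.62 × 0.0012292 = 0.000762107
Marginal: 0.0218025 + 0.000826892 + 0.000762107 = 0.0233915
So the posterior for Group 3 is 0.000762107 / 0.0233915 ≈ 0.033.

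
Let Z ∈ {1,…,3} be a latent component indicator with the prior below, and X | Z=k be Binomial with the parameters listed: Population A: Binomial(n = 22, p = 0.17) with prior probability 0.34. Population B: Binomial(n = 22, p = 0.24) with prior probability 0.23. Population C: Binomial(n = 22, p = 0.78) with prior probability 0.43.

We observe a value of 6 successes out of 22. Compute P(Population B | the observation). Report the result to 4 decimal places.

By Bayes' theorem, P(k | x) = π_k f_k(x) / Σ_j π_j f_j(x).
Evaluate each component's likelihood at the observed value:
  p_A = 0.0913603
  p_B = 0.176644
  p_C = 5.05994e-07
Weight by the priors:
  π_A·p_A = 0.34 × 0.0913603 = 0.0310625
  π_B·p_B = 0.23 × 0.176644 = 0.0406282
  π_C·p_C = 0.43 × 5.05994e-07 = 2.17577e-07
Marginal: 0.0310625 + 0.0406282 + 2.17577e-07 = 0.0716909
P(Population B | x) ≈ 0.5667

0.5667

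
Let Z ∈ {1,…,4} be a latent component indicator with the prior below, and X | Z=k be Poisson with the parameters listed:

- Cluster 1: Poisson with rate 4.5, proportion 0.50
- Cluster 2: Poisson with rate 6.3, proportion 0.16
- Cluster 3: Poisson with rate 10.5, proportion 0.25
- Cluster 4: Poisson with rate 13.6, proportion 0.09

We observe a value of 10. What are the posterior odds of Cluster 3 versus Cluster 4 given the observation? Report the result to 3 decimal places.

4.640

Only the two components matter; the odds are (P(Z=i) f_i(x)) / (P(Z=j) f_j(x)).
Evaluate each component's likelihood at the observed value:
  L_1 = 0.0104241
  L_2 = 0.0498411
  L_3 = 0.123606
  L_4 = 0.0739982
Posterior odds = (P(Z=3)·L_3) / (P(Z=4)·L_4) = (0.25·0.123606) / (0.09·0.0739982) = 0.0309014 / 0.00665984 ≈ 4.640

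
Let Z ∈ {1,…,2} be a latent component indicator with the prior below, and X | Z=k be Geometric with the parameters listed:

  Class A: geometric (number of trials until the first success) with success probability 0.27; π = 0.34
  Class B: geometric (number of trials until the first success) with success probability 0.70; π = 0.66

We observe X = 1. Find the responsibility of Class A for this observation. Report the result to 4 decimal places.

0.1658

Posterior ∝ prior × likelihood, so P(k | x) ∝ w_k f_k(x); normalise over all components.
Geometric probabilities:
  f_A = 0.27·(1−0.27)^0 = 0.27·1 = 0.27
  f_B = 0.70·(1−0.70)^0 = 0.70·1 = 0.7
Multiply by the mixture weights:
  w_A·f_A = 0.34 × 0.27 = 0.0918
  w_B·f_B = 0.66 × 0.7 = 0.462
Sum: 0.0918 + 0.462 = 0.5538
P(Class A | x) ≈ 0.1658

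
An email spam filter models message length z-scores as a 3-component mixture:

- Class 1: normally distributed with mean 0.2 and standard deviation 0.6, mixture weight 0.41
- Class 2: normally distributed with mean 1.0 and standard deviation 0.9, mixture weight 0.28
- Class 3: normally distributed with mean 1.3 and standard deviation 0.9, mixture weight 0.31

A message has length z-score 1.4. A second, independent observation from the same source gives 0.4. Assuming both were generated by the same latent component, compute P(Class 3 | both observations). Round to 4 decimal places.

By Bayes' theorem, P(k | x) = π_k f_k(x) / Σ_j π_j f_j(x).
Since both observations come from the same component, the likelihood for component k is f_k(x₁)·f_k(x₂).
  f_1 = [0.0899849] × [0.628972] = 0.056598
  f_2 = [0.401582] × [0.354942] = 0.142538
  f_3 = [0.440541] × [0.268856] = 0.118442
Prior × likelihood for each component:
  π_1·f_1 = 0.41 × 0.056598 = 0.0232052
  π_2·f_2 = 0.28 × 0.142538 = 0.0399108
  π_3·f_3 = 0.31 × 0.118442 = 0.0367171
Normaliser: 0.0232052 + 0.0399108 + 0.0367171 = 0.0998331
So the posterior for Class 3 is 0.0367171 / 0.0998331 ≈ 0.3678.

0.3678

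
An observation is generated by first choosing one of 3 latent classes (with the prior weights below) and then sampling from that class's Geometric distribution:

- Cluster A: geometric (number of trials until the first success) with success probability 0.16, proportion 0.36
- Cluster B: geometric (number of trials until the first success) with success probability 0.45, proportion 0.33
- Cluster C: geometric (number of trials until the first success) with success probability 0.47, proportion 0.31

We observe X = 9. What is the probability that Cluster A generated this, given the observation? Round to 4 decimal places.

By Bayes' theorem, P(k | x) = P(Z=k) f_k(x) / Σ_j P(Z=j) f_j(x).
Component likelihoods at x = 9:
  p_A = 0.16·(1−0.16)^8 = 0.16·0.247876 = 0.0396601
  p_B = 0.45·(1−0.45)^8 = 0.45·0.00837339 = 0.00376803
  p_C = 0.47·(1−0.47)^8 = 0.47·0.00622597 = 0.00292621
Weight by the priors:
  P(Z=A)·p_A = 0.36 × 0.0396601 = 0.0142777
  P(Z=B)·p_B = 0.33 × 0.00376803 = 0.00124345
  P(Z=C)·p_C = 0.31 × 0.00292621 = 0.000907124
Normaliser: 0.0142777 + 0.00124345 + 0.000907124 = 0.0164282
P(Cluster A | data) ≈ 0.8691

0.8691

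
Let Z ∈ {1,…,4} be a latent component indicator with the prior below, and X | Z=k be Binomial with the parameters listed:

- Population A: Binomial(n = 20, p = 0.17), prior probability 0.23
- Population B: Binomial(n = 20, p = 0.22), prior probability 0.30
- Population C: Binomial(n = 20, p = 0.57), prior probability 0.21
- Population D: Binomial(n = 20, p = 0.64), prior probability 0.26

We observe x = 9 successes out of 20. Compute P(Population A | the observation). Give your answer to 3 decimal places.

The responsibility of component k is π_k f_k(x) divided by Σ_j π_j f_j(x).
Component likelihoods at x = 9 successes out of 20:
  p_A = 0.00256511
  p_B = 0.0131841
  p_C = 0.0991363
  p_D = 0.0398248
Unnormalised posteriors:
  π_A·p_A = 0.23 × 0.00256511 = 0.000589974
  π_B·p_B = 0.30 × 0.0131841 = 0.00395523
  π_C·p_C = 0.21 × 0.0991363 = 0.0208186
  π_D·p_D = 0.26 × 0.0398248 = 0.0103544
Sum: 0.000589974 + 0.00395523 + 0.0208186 + 0.0103544 = 0.0357183
So the posterior for Population A is 0.000589974 / 0.0357183 ≈ 0.017.

0.017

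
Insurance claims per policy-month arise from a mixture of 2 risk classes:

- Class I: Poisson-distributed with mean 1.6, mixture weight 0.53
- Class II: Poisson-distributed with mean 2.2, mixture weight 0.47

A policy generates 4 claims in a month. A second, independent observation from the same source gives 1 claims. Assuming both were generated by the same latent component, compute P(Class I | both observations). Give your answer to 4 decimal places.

0.4324

Apply Bayes' rule: the posterior for each component is proportional to its prior times its likelihood at x.
Since both observations come from the same component, the likelihood for component k is f_k(x₁)·f_k(x₂).
  p_I = [e^(−1.6)·1.6^4/4! = 0.0551312] × [0.323034] = 0.0178093
  p_II = [e^(−2.2)·2.2^4/4! = 0.108151] × [0.243767] = 0.0263637
Unnormalised posteriors:
  π_I·p_I = 0.53 × 0.0178093 = 0.00943892
  π_II·p_II = 0.47 × 0.0263637 = 0.0123909
Sum: 0.00943892 + 0.0123909 = 0.0218299
So the posterior for Class I is 0.00943892 / 0.0218299 ≈ 0.4324.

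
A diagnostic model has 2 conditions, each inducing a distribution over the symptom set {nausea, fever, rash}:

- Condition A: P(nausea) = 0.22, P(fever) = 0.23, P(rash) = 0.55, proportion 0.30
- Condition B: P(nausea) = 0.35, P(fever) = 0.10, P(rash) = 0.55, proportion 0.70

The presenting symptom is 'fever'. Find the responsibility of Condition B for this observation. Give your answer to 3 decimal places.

0.504

The responsibility of component k is w_k f_k(x) divided by Σ_j w_j f_j(x).
Categorical probabilities:
  L_A = P(fever | comp) = 0.23
  L_B = P(fever | comp) = 0.10
Weight by the priors:
  w_A·L_A = 0.30 × 0.23 = 0.069
  w_B·L_B = 0.70 × 0.1 = 0.07
Denominator: 0.069 + 0.07 = 0.139
P(Condition B | data) ≈ 0.504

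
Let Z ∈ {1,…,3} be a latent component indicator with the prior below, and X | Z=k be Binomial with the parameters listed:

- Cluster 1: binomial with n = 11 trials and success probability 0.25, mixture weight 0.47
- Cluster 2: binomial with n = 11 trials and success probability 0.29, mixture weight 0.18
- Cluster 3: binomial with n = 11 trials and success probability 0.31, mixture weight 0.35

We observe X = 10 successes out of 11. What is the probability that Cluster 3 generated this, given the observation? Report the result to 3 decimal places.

0.694

P(component k | x) = w_k·f_k(x) / marginal(x), where marginal(x) = Σ_j w_j·f_j(x).
Component likelihoods at x = 10 successes out of 11:
  L_1 = C(11,10)·0.25^10·0.75^1 = 11·9.53674e-07·0.75 = 7.86781e-06
  L_2 = C(11,10)·0.29^10·0.71^1 = 11·4.20707e-06·0.71 = 3.28572e-05
  L_3 = C(11,10)·0.31^10·0.69^1 = 11·8.19628e-06·0.69 = 6.22098e-05
Unnormalised posteriors:
  w_1·L_1 = 0.47 × 7.86781e-06 = 3.69787e-06
  w_2·L_2 = 0.18 × 3.28572e-05 = 5.9143e-06
  w_3·L_3 = 0.35 × 6.22098e-05 = 2.17734e-05
Sum: 3.69787e-06 + 5.9143e-06 + 2.17734e-05 = 3.13856e-05
P(Cluster 3 | 10 successes out of 11) = 2.17734e-05 / 3.13856e-05 ≈ 0.694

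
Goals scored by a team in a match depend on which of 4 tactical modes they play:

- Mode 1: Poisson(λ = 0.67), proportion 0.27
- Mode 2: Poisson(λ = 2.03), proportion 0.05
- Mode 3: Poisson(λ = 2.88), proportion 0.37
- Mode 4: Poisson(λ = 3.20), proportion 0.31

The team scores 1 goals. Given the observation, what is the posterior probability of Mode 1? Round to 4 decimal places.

By Bayes' theorem, P(k | x) = π_k f_k(x) / Σ_j π_j f_j(x).
Evaluate each component's likelihood at the observed value:
  f_1 = e^(−0.67)·0.67^1/1! = 0.342845
  f_2 = e^(−2.03)·2.03^1/1! = 0.266611
  f_3 = e^(−2.88)·2.88^1/1! = 0.161668
  f_4 = e^(−3.20)·3.20^1/1! = 0.130439
Unnormalised posteriors:
  π_1·f_1 = 0.27 × 0.342845 = 0.0925681
  π_2·f_2 = 0.05 × 0.266611 = 0.0133306
  π_3·f_3 = 0.37 × 0.161668 = 0.0598172
  π_4·f_4 = 0.31 × 0.130439 = 0.0404361
Sum: 0.0925681 + 0.0133306 + 0.0598172 + 0.0404361 = 0.206152
P(Mode 1 | 1 goals) ≈ 0.4490

0.4490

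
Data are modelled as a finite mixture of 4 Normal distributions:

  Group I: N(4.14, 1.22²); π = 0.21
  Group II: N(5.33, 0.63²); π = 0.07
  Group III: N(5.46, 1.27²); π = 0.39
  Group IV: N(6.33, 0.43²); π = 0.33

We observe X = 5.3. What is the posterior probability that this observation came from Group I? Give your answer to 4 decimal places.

Posterior ∝ prior × likelihood, so P(k | x) ∝ π_k f_k(x); normalise over all components.
Normal densities:
  L_I = 0.208083
  L_II = 0.632524
  L_III = 0.311645
  L_IV = 0.0526644
Unnormalised posteriors:
  π_I·L_I = 0.21 × 0.208083 = 0.0436974
  π_II·L_II = 0.07 × 0.632524 = 0.0442767
  π_III·L_III = 0.39 × 0.311645 = 0.121541
  π_IV·L_IV = 0.33 × 0.0526644 = 0.0173792
Normaliser: 0.0436974 + 0.0442767 + 0.121541 + 0.0173792 = 0.226895
P(Group I | 5.3) = 0.0436974 / 0.226895 ≈ 0.1926

0.1926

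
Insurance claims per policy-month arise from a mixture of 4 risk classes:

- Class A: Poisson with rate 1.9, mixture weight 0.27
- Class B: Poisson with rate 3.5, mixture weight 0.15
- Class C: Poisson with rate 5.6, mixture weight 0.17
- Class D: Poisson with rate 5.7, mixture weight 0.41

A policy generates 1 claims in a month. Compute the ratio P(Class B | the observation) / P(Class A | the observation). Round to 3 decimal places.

0.207

Since P(k|x) ∝ π_k f_k(x), the posterior odds are π_i f_i(x) / (π_j f_j(x)).
Component likelihoods at x = 1 claims:
  f_A = 0.28418
  f_B = 0.105691
  f_C = 0.020708
  f_D = 0.019072
Odds = (0.15/0.27) × (0.105691/0.28418) = 0.555556 × 0.371915 ≈ 0.207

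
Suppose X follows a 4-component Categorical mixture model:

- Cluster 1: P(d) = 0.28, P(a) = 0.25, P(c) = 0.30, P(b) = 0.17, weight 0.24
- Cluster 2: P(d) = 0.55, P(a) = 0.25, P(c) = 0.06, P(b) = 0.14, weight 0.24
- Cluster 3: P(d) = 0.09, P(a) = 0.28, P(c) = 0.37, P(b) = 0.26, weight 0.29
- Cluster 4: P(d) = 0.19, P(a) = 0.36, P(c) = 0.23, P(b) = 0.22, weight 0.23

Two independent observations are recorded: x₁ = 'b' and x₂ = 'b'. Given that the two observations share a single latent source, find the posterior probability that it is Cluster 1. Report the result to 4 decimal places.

0.1637

P(component k | x) = w_k·f_k(x) / marginal(x), where marginal(x) = Σ_j w_j·f_j(x).
Since both observations come from the same component, the likelihood for component k is f_k(x₁)·f_k(x₂).
  p_1 = [P(b | comp) = 0.17] × [0.17] = 0.0289
  p_2 = [P(b | comp) = 0.14] × [0.14] = 0.0196
  p_3 = [P(b | comp) = 0.26] × [0.26] = 0.0676
  p_4 = [P(b | comp) = 0.22] × [0.22] = 0.0484
Prior × likelihood for each component:
  w_1·p_1 = 0.24 × 0.0289 = 0.006936
  w_2·p_2 = 0.24 × 0.0196 = 0.004704
  w_3·p_3 = 0.29 × 0.0676 = 0.019604
  w_4·p_4 = 0.23 × 0.0484 = 0.011132
Normaliser: 0.006936 + 0.004704 + 0.019604 + 0.011132 = 0.042376
Responsibility of Cluster 1: 0.006936 / 0.042376 ≈ 0.1637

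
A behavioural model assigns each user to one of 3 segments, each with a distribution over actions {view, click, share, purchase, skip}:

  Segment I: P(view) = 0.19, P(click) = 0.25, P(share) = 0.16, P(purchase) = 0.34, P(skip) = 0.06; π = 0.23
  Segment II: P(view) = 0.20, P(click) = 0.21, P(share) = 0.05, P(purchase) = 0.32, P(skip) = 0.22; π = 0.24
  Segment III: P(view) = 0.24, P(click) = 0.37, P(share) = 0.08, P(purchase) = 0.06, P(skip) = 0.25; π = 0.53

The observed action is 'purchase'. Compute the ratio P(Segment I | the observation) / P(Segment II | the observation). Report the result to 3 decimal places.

Since P(k|x) ∝ P(Z=k) f_k(x), the posterior odds are P(Z=i) f_i(x) / (P(Z=j) f_j(x)).
Evaluate each component's likelihood at the observed value:
  f_I = P(purchase | comp) = 0.34
  f_II = P(purchase | comp) = 0.32
  f_III = P(purchase | comp) = 0.06
Posterior odds = (P(Z=I)·f_I) / (P(Z=II)·f_II) = (0.23·0.34) / (0.24·0.32) = 0.0782 / 0.0768 ≈ 1.018

1.018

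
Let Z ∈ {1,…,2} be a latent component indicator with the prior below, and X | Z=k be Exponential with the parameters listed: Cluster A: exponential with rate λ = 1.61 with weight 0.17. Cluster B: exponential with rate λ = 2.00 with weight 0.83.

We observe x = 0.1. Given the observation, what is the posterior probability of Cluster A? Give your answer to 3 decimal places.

0.146

The responsibility of component k is π_k f_k(x) divided by Σ_j π_j f_j(x).
Exponential densities:
  p_A = 1.61·e^(−1.61·0.1) = 1.61·e^(−0.1610) = 1.37058
  p_B = 2.00·e^(−2.00·0.1) = 2.00·e^(−0.2000) = 1.63746
Weight by the priors:
  π_A·p_A = 0.17 × 1.37058 = 0.232999
  π_B·p_B = 0.83 × 1.63746 = 1.35909
Evidence: 0.232999 + 1.35909 = 1.59209
P(Cluster A | x) ≈ 0.146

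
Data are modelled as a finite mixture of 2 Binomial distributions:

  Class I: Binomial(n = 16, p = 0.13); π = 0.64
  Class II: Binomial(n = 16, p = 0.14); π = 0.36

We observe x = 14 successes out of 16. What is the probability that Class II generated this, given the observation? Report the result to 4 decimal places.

P(component k | x) = π_k·f_k(x) / marginal(x), where marginal(x) = Σ_j π_j·f_j(x).
Component likelihoods at x = 14 successes out of 16:
  p_I = 3.57624e-11
  p_II = 9.86213e-11
Multiply by the mixture weights:
  π_I·p_I = 0.64 × 3.57624e-11 = 2.28879e-11
  π_II·p_II = 0.36 × 9.86213e-11 = 3.55037e-11
Evidence: 2.28879e-11 + 3.55037e-11 = 5.83916e-11
P(Class II | x) = 3.55037e-11 / 5.83916e-11 ≈ 0.6080

0.6080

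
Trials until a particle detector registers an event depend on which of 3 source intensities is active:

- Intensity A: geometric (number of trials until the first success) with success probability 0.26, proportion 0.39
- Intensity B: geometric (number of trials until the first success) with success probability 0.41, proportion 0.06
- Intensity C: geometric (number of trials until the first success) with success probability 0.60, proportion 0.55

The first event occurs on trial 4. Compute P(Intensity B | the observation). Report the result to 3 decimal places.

P(component k | x) = π_k·f_k(x) / marginal(x), where marginal(x) = Σ_j π_j·f_j(x).
Component likelihoods at x = 4:
  f_A = 0.26·(1−0.26)^3 = 0.26·0.405224 = 0.105358
  f_B = 0.41·(1−0.41)^3 = 0.41·0.205379 = 0.0842054
  f_C = 0.60·(1−0.60)^3 = 0.60·0.064 = 0.0384
Prior × likelihood for each component:
  π_A·f_A = 0.39 × 0.105358 = 0.0410897
  π_B·f_B = 0.06 × 0.0842054 = 0.00505232
  π_C·f_C = 0.55 × 0.0384 = 0.02112
Marginal: 0.0410897 + 0.00505232 + 0.02112 = 0.067262
P(Intensity B | 4) = 0.00505232 / 0.067262 ≈ 0.075

0.075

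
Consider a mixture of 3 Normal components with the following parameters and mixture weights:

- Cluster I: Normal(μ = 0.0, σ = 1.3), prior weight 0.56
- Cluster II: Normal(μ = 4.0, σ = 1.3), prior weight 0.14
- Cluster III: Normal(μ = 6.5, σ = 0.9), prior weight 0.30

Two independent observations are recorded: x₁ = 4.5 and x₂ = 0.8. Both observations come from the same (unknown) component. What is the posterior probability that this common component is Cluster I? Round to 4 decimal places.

0.1557

Posterior ∝ prior × likelihood, so P(k | x) ∝ w_k f_k(x); normalise over all components.
Since both observations come from the same component, the likelihood for component k is f_k(x₁)·f_k(x₂).
  f_I = [(1/(1.3·√(2π)))·exp(−(4.5−0.0)²/(2·1.3²)) = 0.306879·exp(-5.99112) = 0.000767458] × [0.253941] = 0.000194889
  f_II = [(1/(1.3·√(2π)))·exp(−(4.5−4.0)²/(2·1.3²)) = 0.306879·exp(-0.07396) = 0.285] × [0.0148332] = 0.00422745
  f_III = [(1/(0.9·√(2π)))·exp(−(4.5−6.5)²/(2·0.9²)) = 0.443269·exp(-2.46914) = 0.0375263] × [8.64272e-10] = 3.24329e-11
Multiply by the mixture weights:
  w_I·f_I = 0.56 × 0.000194889 = 0.000109138
  w_II·f_II = 0.14 × 0.00422745 = 0.000591843
  w_III·f_III = 0.30 × 3.24329e-11 = 9.72987e-12
Denominator: 0.000109138 + 0.000591843 + 9.72987e-12 = 0.000700981
P(Cluster I | x) ≈ 0.1557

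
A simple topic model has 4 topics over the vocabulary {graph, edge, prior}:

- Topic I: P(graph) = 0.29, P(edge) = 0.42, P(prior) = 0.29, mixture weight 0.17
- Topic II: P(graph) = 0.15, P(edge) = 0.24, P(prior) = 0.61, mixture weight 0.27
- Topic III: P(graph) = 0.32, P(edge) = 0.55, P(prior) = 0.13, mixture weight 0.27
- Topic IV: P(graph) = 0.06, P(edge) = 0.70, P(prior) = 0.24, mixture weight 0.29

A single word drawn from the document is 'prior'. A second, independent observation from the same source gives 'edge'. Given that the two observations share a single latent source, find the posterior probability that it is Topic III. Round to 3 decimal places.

P(component k | x) = P(Z=k)·f_k(x) / marginal(x), where marginal(x) = Σ_j P(Z=j)·f_j(x).
Since both observations come from the same component, the likelihood for component k is f_k(x₁)·f_k(x₂).
  f_I = [P(prior | comp) = 0.29] × [0.42] = 0.1218
  f_II = [P(prior | comp) = 0.61] × [0.24] = 0.1464
  f_III = [P(prior | comp) = 0.13] × [0.55] = 0.0715
  f_IV = [P(prior | comp) = 0.24] × [0.7] = 0.168
Weight by the priors:
  P(Z=I)·f_I = 0.17 × 0.1218 = 0.020706
  P(Z=II)·f_II = 0.27 × 0.1464 = 0.039528
  P(Z=III)·f_III = 0.27 × 0.0715 = 0.019305
  P(Z=IV)·f_IV = 0.29 × 0.168 = 0.04872
Marginal: 0.020706 + 0.039528 + 0.019305 + 0.04872 = 0.128259
P(Topic III | x) ≈ 0.151

0.151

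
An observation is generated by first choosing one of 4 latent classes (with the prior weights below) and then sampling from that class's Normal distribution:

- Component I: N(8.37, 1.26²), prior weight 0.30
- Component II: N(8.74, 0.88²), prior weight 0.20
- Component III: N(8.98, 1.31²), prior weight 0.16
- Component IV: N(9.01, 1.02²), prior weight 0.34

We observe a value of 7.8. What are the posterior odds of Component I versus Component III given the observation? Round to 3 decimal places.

2.640

Only the two components matter; the odds are (w_i f_i(x)) / (w_j f_j(x)).
Normal densities:
  p_I = (1/(1.26·√(2π)))·exp(−(7.8−8.37)²/(2·1.26²)) = 0.316621·exp(-0.10232) = 0.285825
  p_II = (1/(0.88·√(2π)))·exp(−(7.8−8.74)²/(2·0.88²)) = 0.453344·exp(-0.57051) = 0.256248
  p_III = (1/(1.31·√(2π)))·exp(−(7.8−8.98)²/(2·1.31²)) = 0.304536·exp(-0.40569) = 0.202979
  p_IV = (1/(1.02·√(2π)))·exp(−(7.8−9.01)²/(2·1.02²)) = 0.391120·exp(-0.70362) = 0.193522
Odds = (0.30/0.16) × (0.285825/0.202979) = 1.875 × 1.40815 ≈ 2.640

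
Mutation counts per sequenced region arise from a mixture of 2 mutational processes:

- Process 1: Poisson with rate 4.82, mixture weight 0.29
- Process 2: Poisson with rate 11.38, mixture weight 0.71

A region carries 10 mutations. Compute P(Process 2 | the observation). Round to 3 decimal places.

0.949

Apply Bayes' rule: the posterior for each component is proportional to its prior times its likelihood at x.
Poisson probabilities:
  p_1 = e^(−4.82)·4.82^10/10! = 0.0150455
  p_2 = e^(−11.38)·11.38^10/10! = 0.114654
Weight by the priors:
  w_1·p_1 = 0.29 × 0.0150455 = 0.00436321
  w_2·p_2 = 0.71 × 0.114654 = 0.0814042
Normaliser: 0.00436321 + 0.0814042 = 0.0857674
Responsibility of Process 2: 0.0814042 / 0.0857674 ≈ 0.949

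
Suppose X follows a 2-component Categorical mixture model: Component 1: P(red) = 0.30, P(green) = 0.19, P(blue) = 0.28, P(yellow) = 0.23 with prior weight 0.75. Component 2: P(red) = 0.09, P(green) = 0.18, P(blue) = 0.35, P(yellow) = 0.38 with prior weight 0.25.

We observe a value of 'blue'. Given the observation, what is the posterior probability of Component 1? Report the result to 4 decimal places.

Posterior ∝ prior × likelihood, so P(k | x) ∝ P(Z=k) f_k(x); normalise over all components.
Component likelihoods at x = 'blue':
  f_1 = 0.28
  f_2 = 0.35
Weight by the priors:
  P(Z=1)·f_1 = 0.75 × 0.28 = 0.21
  P(Z=2)·f_2 = 0.25 × 0.35 = 0.0875
Normaliser: 0.21 + 0.0875 = 0.2975
P(Component 1 | 'blue') ≈ 0.7059

0.7059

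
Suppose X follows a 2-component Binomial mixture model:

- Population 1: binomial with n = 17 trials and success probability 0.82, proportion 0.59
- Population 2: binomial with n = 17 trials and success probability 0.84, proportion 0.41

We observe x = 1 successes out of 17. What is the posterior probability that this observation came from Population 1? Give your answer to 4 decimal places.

0.9024

Apply Bayes' rule: the posterior for each component is proportional to its prior times its likelihood at x.
Evaluate each component's likelihood at the observed value:
  L_1 = C(17,1)·0.82^1·0.18^16 = 17·0.82·1.2144e-12 = 1.69287e-11
  L_2 = C(17,1)·0.84^1·0.16^16 = 17·0.84·1.84467e-13 = 2.6342e-12
Unnormalised posteriors:
  P(Z=1)·L_1 = 0.59 × 1.69287e-11 = 9.98792e-12
  P(Z=2)·L_2 = 0.41 × 2.6342e-12 = 1.08002e-12
Marginal: 9.98792e-12 + 1.08002e-12 = 1.10679e-11
Responsibility of Population 1: 9.98792e-12 / 1.10679e-11 ≈ 0.9024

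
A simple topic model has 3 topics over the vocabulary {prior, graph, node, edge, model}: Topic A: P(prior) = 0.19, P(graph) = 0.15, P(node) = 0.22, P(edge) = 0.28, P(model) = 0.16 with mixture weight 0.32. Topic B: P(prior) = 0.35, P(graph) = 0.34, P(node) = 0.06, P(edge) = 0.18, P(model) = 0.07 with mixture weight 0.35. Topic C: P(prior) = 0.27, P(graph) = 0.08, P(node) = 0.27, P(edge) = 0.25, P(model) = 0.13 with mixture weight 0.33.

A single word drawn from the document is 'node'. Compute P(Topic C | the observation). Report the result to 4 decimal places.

0.4936

The responsibility of component k is π_k f_k(x) divided by Σ_j π_j f_j(x).
Component likelihoods at x = 'node':
  f_A = P(node | comp) = 0.22
  f_B = P(node | comp) = 0.06
  f_C = P(node | comp) = 0.27
Multiply by the mixture weights:
  π_A·f_A = 0.32 × 0.22 = 0.0704
  π_B·f_B = 0.35 × 0.06 = 0.021
  π_C·f_C = 0.33 × 0.27 = 0.0891
Denominator: 0.0704 + 0.021 + 0.0891 = 0.1805
P(Topic C | the observation) = 0.0891 / 0.1805 ≈ 0.4936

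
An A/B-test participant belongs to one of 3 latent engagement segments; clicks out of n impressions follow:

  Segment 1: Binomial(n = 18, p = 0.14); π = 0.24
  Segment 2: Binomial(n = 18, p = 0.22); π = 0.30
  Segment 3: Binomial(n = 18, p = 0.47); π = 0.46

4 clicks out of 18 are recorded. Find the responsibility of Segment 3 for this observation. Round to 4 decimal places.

The responsibility of component k is π_k f_k(x) divided by Σ_j π_j f_j(x).
Evaluate each component's likelihood at the observed value:
  p_1 = C(18,4)·0.14^4·0.86^14 = 3060·0.00038416·0.121054 = 0.142302
  p_2 = C(18,4)·0.22^4·0.78^14 = 3060·0.00234256·0.0308549 = 0.221175
  p_3 = C(18,4)·0.47^4·0.53^14 = 3060·0.0487968·0.000137995 = 0.0206051
Weight by the priors:
  π_1·p_1 = 0.24 × 0.142302 = 0.0341525
  π_2·p_2 = 0.30 × 0.221175 = 0.0663526
  π_3·p_3 = 0.46 × 0.0206051 = 0.00947835
Normaliser: 0.0341525 + 0.0663526 + 0.00947835 = 0.109983
P(Segment 3 | 4 clicks out of 18) = 0.00947835 / 0.109983 ≈ 0.0862

0.0862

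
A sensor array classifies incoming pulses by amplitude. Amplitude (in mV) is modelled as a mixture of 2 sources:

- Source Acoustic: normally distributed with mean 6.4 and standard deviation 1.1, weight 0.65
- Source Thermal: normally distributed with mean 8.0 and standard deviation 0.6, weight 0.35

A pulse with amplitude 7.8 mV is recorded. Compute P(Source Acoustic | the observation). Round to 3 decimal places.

0.323

Posterior ∝ prior × likelihood, so P(k | x) ∝ π_k f_k(x); normalise over all components.
Evaluate each component's likelihood at the observed value:
  f_Acoustic = (1/(1.1·√(2π)))·exp(−(7.8−6.4)²/(2·1.1²)) = 0.362675·exp(-0.80992) = 0.161352
  f_Thermal = (1/(0.6·√(2π)))·exp(−(7.8−8.0)²/(2·0.6²)) = 0.664904·exp(-0.05556) = 0.628972
Weight by the priors:
  π_Acoustic·f_Acoustic = 0.65 × 0.161352 = 0.104879
  π_Thermal·f_Thermal = 0.35 × 0.628972 = 0.22014
Marginal: 0.104879 + 0.22014 = 0.325019
P(Source Acoustic | x) = 0.104879 / 0.325019 ≈ 0.323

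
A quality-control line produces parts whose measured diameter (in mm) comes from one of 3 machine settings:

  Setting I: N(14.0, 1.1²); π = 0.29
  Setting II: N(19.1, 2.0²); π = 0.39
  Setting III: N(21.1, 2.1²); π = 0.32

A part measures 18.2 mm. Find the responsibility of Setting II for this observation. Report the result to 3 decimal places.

0.749

The responsibility of component k is π_k f_k(x) divided by Σ_j π_j f_j(x).
Normal densities:
  L_I = 0.000247647
  L_II = 0.180263
  L_III = 0.0732124
Weight by the priors:
  π_I·L_I = 0.29 × 0.000247647 = 7.18177e-05
  π_II·L_II = 0.39 × 0.180263 = 0.0703028
  π_III·L_III = 0.32 × 0.0732124 = 0.023428
Normaliser: 7.18177e-05 + 0.0703028 + 0.023428 = 0.0938025
Responsibility of Setting II: 0.0703028 / 0.0938025 ≈ 0.749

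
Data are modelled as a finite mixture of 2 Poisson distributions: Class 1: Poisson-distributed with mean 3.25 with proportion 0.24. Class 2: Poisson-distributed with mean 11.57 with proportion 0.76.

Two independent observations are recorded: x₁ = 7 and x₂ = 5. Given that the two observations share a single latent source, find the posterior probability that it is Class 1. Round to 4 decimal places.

0.5622

Apply Bayes' rule: the posterior for each component is proportional to its prior times its likelihood at x.
Since both observations come from the same component, the likelihood for component k is f_k(x₁)·f_k(x₂).
  f_1 = [0.0294643] × [0.11716] = 0.00345203
  f_2 = [0.0520135] × [0.0163192] = 0.000848817
Unnormalised posteriors:
  w_1·f_1 = 0.24 × 0.00345203 = 0.000828487
  w_2·f_2 = 0.76 × 0.000848817 = 0.000645101
Sum: 0.000828487 + 0.000645101 = 0.00147359
P(Class 1 | x₁,x₂) ≈ 0.5622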